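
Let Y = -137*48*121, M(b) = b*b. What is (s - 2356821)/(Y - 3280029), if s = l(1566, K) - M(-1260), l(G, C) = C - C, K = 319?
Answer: 1314807/1358575 ≈ 0.96778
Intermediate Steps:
M(b) = b²
l(G, C) = 0
Y = -795696 (Y = -6576*121 = -795696)
s = -1587600 (s = 0 - 1*(-1260)² = 0 - 1*1587600 = 0 - 1587600 = -1587600)
(s - 2356821)/(Y - 3280029) = (-1587600 - 2356821)/(-795696 - 3280029) = -3944421/(-4075725) = -3944421*(-1/4075725) = 1314807/1358575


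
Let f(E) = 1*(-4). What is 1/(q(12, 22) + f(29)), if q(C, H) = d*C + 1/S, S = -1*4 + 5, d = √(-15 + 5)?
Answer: -1/483 - 4*I*√10/483 ≈ -0.0020704 - 0.026189*I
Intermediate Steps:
f(E) = -4
d = I*√10 (d = √(-10) = I*√10 ≈ 3.1623*I)
S = 1 (S = -4 + 5 = 1)
q(C, H) = 1 + I*C*√10 (q(C, H) = (I*√10)*C + 1/1 = I*C*√10 + 1 = 1 + I*C*√10)
1/(q(12, 22) + f(29)) = 1/((1 + I*12*√10) - 4) = 1/((1 + 12*I*√10) - 4) = 1/(-3 + 12*I*√10)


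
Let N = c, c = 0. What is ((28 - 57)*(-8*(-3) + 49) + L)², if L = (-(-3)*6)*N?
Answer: 4481689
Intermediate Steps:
N = 0
L = 0 (L = -(-3)*6*0 = -3*(-6)*0 = 18*0 = 0)
((28 - 57)*(-8*(-3) + 49) + L)² = ((28 - 57)*(-8*(-3) + 49) + 0)² = (-29*(24 + 49) + 0)² = (-29*73 + 0)² = (-2117 + 0)² = (-2117)² = 4481689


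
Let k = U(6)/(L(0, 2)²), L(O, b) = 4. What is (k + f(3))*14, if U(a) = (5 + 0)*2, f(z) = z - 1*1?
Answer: 147/4 ≈ 36.750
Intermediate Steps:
f(z) = -1 + z (f(z) = z - 1 = -1 + z)
U(a) = 10 (U(a) = 5*2 = 10)
k = 5/8 (k = 10/(4²) = 10/16 = 10*(1/16) = 5/8 ≈ 0.62500)
(k + f(3))*14 = (5/8 + (-1 + 3))*14 = (5/8 + 2)*14 = (21/8)*14 = 147/4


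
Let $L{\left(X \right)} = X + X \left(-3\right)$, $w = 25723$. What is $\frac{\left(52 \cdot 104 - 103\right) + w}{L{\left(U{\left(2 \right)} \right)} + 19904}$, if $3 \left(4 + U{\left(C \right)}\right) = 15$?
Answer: $\frac{15514}{9951} \approx 1.559$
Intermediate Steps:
$U{\left(C \right)} = 1$ ($U{\left(C \right)} = -4 + \frac{1}{3} \cdot 15 = -4 + 5 = 1$)
$L{\left(X \right)} = - 2 X$ ($L{\left(X \right)} = X - 3 X = - 2 X$)
$\frac{\left(52 \cdot 104 - 103\right) + w}{L{\left(U{\left(2 \right)} \right)} + 19904} = \frac{\left(52 \cdot 104 - 103\right) + 25723}{\left(-2\right) 1 + 19904} = \frac{\left(5408 - 103\right) + 25723}{-2 + 19904} = \frac{5305 + 25723}{19902} = 31028 \cdot \frac{1}{19902} = \frac{15514}{9951}$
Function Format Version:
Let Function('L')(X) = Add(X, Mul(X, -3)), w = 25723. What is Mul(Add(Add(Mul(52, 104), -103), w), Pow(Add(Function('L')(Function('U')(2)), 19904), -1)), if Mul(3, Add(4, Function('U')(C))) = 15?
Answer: Rational(15514, 9951) ≈ 1.5590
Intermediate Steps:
Function('U')(C) = 1 (Function('U')(C) = Add(-4, Mul(Rational(1, 3), 15)) = Add(-4, 5) = 1)
Function('L')(X) = Mul(-2, X) (Function('L')(X) = Add(X, Mul(-3, X)) = Mul(-2, X))
Mul(Add(Add(Mul(52, 104), -103), w), Pow(Add(Function('L')(Function('U')(2)), 19904), -1)) = Mul(Add(Add(Mul(52, 104), -103), 25723), Pow(Add(Mul(-2, 1), 19904), -1)) = Mul(Add(Add(5408, -103), 25723), Pow(Add(-2, 19904), -1)) = Mul(Add(5305, 25723), Pow(19902, -1)) = Mul(31028, Rational(1, 19902)) = Rational(15514, 9951)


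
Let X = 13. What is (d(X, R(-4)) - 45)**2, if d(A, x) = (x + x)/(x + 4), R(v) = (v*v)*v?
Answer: 413449/225 ≈ 1837.6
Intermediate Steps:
R(v) = v**3 (R(v) = v**2*v = v**3)
d(A, x) = 2*x/(4 + x) (d(A, x) = (2*x)/(4 + x) = 2*x/(4 + x))
(d(X, R(-4)) - 45)**2 = (2*(-4)**3/(4 + (-4)**3) - 45)**2 = (2*(-64)/(4 - 64) - 45)**2 = (2*(-64)/(-60) - 45)**2 = (2*(-64)*(-1/60) - 45)**2 = (32/15 - 45)**2 = (-643/15)**2 = 413449/225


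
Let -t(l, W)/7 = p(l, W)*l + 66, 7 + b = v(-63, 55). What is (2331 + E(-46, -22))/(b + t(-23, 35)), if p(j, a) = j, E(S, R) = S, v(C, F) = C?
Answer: -457/847 ≈ -0.53955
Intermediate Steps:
b = -70 (b = -7 - 63 = -70)
t(l, W) = -462 - 7*l² (t(l, W) = -7*(l*l + 66) = -7*(l² + 66) = -7*(66 + l²) = -462 - 7*l²)
(2331 + E(-46, -22))/(b + t(-23, 35)) = (2331 - 46)/(-70 + (-462 - 7*(-23)²)) = 2285/(-70 + (-462 - 7*529)) = 2285/(-70 + (-462 - 3703)) = 2285/(-70 - 4165) = 2285/(-4235) = 2285*(-1/4235) = -457/847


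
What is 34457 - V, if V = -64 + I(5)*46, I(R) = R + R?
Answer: 34061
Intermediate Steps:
I(R) = 2*R
V = 396 (V = -64 + (2*5)*46 = -64 + 10*46 = -64 + 460 = 396)
34457 - V = 34457 - 1*396 = 34457 - 396 = 34061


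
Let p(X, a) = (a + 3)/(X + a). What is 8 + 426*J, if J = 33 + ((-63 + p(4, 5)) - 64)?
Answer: -118972/3 ≈ -39657.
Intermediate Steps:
p(X, a) = (3 + a)/(X + a)
J = -838/9 (J = 33 + ((-63 + (3 + 5)/(4 + 5)) - 64) = 33 + ((-63 + 8/9) - 64) = 33 + (-559/9 - 64) = 33 - 1135/9 = -838/9 ≈ -93.111)
8 + 426*J = 8 + 426*(-838/9) = 8 - 118996/3 = -118972/3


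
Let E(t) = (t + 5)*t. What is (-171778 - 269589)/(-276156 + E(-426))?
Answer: 441367/96810 ≈ 4.5591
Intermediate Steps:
E(t) = t*(5 + t) (E(t) = (5 + t)*t = t*(5 + t))
(-171778 - 269589)/(-276156 + E(-426)) = (-171778 - 269589)/(-276156 - 426*(5 - 426)) = -441367/(-276156 - 426*(-421)) = -441367/(-276156 + 179346) = -441367/(-96810) = -441367*(-1/96810) = 441367/96810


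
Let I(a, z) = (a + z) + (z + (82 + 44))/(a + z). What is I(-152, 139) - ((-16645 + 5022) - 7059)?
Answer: 242432/13 ≈ 18649.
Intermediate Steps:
I(a, z) = a + z + (126 + z)/(a + z) (I(a, z) = (a + z) + (z + 126)/(a + z) = (a + z) + (126 + z)/(a + z) = a + z + (126 + z)/(a + z))
I(-152, 139) - ((-16645 + 5022) - 7059) = (126 + 139 + (-152)² + 139² + 2*(-152)*139)/(-152 + 139) - ((-16645 + 5022) - 7059) = (126 + 139 + 23104 + 19321 - 42256)/(-13) - (-11623 - 7059) = -1/13*434 - 1*(-18682) = -434/13 + 18682 = 242432/13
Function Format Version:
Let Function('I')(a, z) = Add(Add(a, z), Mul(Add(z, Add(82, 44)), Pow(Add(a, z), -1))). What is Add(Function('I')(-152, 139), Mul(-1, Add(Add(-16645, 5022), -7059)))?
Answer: Rational(242432, 13) ≈ 18649.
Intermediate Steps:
Function('I')(a, z) = Add(a, z, Mul(Pow(Add(a, z), -1), Add(126, z))) (Function('I')(a, z) = Add(Add(a, z), Mul(Add(z, 126), Pow(Add(a, z), -1))) = Add(Add(a, z), Mul(Add(126, z), Pow(Add(a, z), -1))) = Add(Add(a, z), Mul(Pow(Add(a, z), -1), Add(126, z))) = Add(a, z, Mul(Pow(Add(a, z), -1), Add(126, z))))
Add(Function('I')(-152, 139), Mul(-1, Add(Add(-16645, 5022), -7059))) = Add(Mul(Pow(Add(-152, 139), -1), Add(126, 139, Pow(-152, 2), Pow(139, 2), Mul(2, -152, 139))), Mul(-1, Add(Add(-16645, 5022), -7059))) = Add(Mul(Pow(-13, -1), Add(126, 139, 23104, 19321, -42256)), Mul(-1, Add(-11623, -7059))) = Add(Mul(Rational(-1, 13), 434), Mul(-1, -18682)) = Add(Rational(-434, 13), 18682) = Rational(242432, 13)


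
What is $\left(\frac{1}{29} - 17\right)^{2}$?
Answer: $\frac{242064}{841} \approx 287.83$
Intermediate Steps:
$\left(\frac{1}{29} - 17\right)^{2} = \left(- \frac{492}{29}\right)^{2} = \frac{242064}{841}$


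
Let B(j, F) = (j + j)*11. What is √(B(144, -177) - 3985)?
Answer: I*√817 ≈ 28.583*I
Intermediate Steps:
B(j, F) = 22*j (B(j, F) = (2*j)*11 = 22*j)
√(B(144, -177) - 3985) = √(22*144 - 3985) = √(3168 - 3985) = √(-817) = I*√817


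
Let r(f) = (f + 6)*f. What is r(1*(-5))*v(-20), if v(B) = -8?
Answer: 40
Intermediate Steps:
r(f) = f*(6 + f) (r(f) = (6 + f)*f = f*(6 + f))
r(1*(-5))*v(-20) = ((1*(-5))*(6 + 1*(-5)))*(-8) = -5*(6 - 5)*(-8) = -5*1*(-8) = -5*(-8) = 40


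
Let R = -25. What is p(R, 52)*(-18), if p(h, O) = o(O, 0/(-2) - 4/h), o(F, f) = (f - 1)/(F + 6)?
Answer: 189/725 ≈ 0.26069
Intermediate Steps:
o(F, f) = (-1 + f)/(6 + F)
p(h, O) = (-1 - 4/h)/(6 + O) (p(h, O) = (-1 + (0/(-2) - 4/h))/(6 + O) = (-1 + (0*(-½) - 4/h))/(6 + O) = (-1 + (0 - 4/h))/(6 + O) = (-1 - 4/h)/(6 + O))
p(R, 52)*(-18) = ((-4 - 1*(-25))/((-25)*(6 + 52)))*(-18) = -1/25*(-4 + 25)/58*(-18) = -1/25*1/58*21*(-18) = -21/1450*(-18) = 189/725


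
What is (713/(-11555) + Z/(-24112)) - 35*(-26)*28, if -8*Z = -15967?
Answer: 56792388340867/2228913280 ≈ 25480.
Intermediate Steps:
Z = 15967/8 (Z = -⅛*(-15967) = 15967/8 ≈ 1995.9)
(713/(-11555) + Z/(-24112)) - 35*(-26)*28 = (713/(-11555) + (15967/8)/(-24112)) - 35*(-26)*28 = (713*(-1/11555) + (15967/8)*(-1/24112)) - (-910)*28 = (-713/11555 - 15967/192896) - 1*(-25480) = -322033533/2228913280 + 25480 = 56792388340867/2228913280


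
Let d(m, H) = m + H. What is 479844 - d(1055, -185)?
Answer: 478974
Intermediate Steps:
d(m, H) = H + m
479844 - d(1055, -185) = 479844 - (-185 + 1055) = 479844 - 1*870 = 479844 - 870 = 478974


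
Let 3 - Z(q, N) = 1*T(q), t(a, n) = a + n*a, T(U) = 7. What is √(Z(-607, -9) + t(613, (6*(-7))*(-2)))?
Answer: 3*√5789 ≈ 228.26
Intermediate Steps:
t(a, n) = a + a*n
Z(q, N) = -4 (Z(q, N) = 3 - 7 = -4)
√(Z(-607, -9) + t(613, (6*(-7))*(-2))) = √(-4 + 613*(1 + (6*(-7))*(-2))) = √(-4 + 613*(1 - 42*(-2))) = √(-4 + 613*(1 + 84)) = √(-4 + 613*85) = √(-4 + 52105) = √52101 = 3*√5789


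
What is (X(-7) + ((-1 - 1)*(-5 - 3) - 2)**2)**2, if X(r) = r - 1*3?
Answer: 34596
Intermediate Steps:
X(r) = -3 + r (X(r) = r - 3 = -3 + r)
(X(-7) + ((-1 - 1)*(-5 - 3) - 2)**2)**2 = ((-3 - 7) + ((-1 - 1)*(-5 - 3) - 2)**2)**2 = (-10 + (-2*(-8) - 2)**2)**2 = (-10 + (16 - 2)**2)**2 = (-10 + 14**2)**2 = (-10 + 196)**2 = 186**2 = 34596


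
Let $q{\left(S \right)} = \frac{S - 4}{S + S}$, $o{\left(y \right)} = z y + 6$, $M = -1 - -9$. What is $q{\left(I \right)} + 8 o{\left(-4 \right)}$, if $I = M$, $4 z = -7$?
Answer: $\frac{417}{4} \approx 104.25$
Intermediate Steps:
$z = - \frac{7}{4}$ ($z = \frac{1}{4} \left(-7\right) = - \frac{7}{4} \approx -1.75$)
$M = 8$ ($M = -1 + 9 = 8$)
$o{\left(y \right)} = 6 - \frac{7 y}{4}$ ($o{\left(y \right)} = - \frac{7 y}{4} + 6 = 6 - \frac{7 y}{4}$)
$I = 8$
$q{\left(S \right)} = \frac{-4 + S}{2 S}$
$q{\left(I \right)} + 8 o{\left(-4 \right)} = \frac{-4 + 8}{2 \cdot 8} + 8 \left(6 - -7\right) = \frac{1}{2} \cdot \frac{1}{8} \cdot 4 + 8 \left(6 + 7\right) = \frac{1}{4} + 8 \cdot 13 = \frac{1}{4} + 104 = \frac{417}{4}$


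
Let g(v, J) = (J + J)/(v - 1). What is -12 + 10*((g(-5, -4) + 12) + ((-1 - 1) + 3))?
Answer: 394/3 ≈ 131.33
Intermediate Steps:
g(v, J) = 2*J/(-1 + v) (g(v, J) = (2*J)/(-1 + v) = 2*J/(-1 + v))
-12 + 10*((g(-5, -4) + 12) + ((-1 - 1) + 3)) = -12 + 10*((2*(-4)/(-1 - 5) + 12) + ((-1 - 1) + 3)) = -12 + 10*((2*(-4)/(-6) + 12) + (-2 + 3)) = -12 + 10*((2*(-4)*(-⅙) + 12) + 1) = -12 + 10*((4/3 + 12) + 1) = -12 + 10*(40/3 + 1) = -12 + 10*(43/3) = -12 + 430/3 = 394/3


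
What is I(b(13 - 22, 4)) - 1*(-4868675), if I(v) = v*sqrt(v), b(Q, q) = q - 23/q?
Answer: 4868675 - 7*I*sqrt(7)/8 ≈ 4.8687e+6 - 2.315*I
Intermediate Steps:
b(Q, q) = q - 23/q
I(v) = v**(3/2)
I(b(13 - 22, 4)) - 1*(-4868675) = (4 - 23/4)**(3/2) - 1*(-4868675) = (4 - 23*1/4)**(3/2) + 4868675 = (4 - 23/4)**(3/2) + 4868675 = (-7/4)**(3/2) + 4868675 = -7*I*sqrt(7)/8 + 4868675 = 4868675 - 7*I*sqrt(7)/8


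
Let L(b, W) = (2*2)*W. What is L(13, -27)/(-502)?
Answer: 54/251 ≈ 0.21514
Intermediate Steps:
L(b, W) = 4*W
L(13, -27)/(-502) = (4*(-27))/(-502) = -108*(-1/502) = 54/251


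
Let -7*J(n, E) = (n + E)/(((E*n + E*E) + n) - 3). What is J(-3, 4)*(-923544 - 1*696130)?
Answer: -115691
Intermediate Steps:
J(n, E) = -(E + n)/(7*(-3 + n + E² + E*n)) (J(n, E) = -(n + E)/(7*(((E*n + E*E) + n) - 3)) = -(E + n)/(7*(((E*n + E²) + n) - 3)) = -(E + n)/(7*(((E² + E*n) + n) - 3)) = -(E + n)/(7*((n + E² + E*n) - 3)) = -(E + n)/(7*(-3 + n + E² + E*n)))
J(-3, 4)*(-923544 - 1*696130) = ((-⅐*4 - ⅐*(-3))/(-3 - 3 + 4² + 4*(-3)))*(-923544 - 1*696130) = ((-4/7 + 3/7)/(-3 - 3 + 16 - 12))*(-923544 - 696130) = (-⅐/(-2))*(-1619674) = -½*(-⅐)*(-1619674) = (1/14)*(-1619674) = -115691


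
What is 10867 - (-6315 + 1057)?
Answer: 16125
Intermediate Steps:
10867 - (-6315 + 1057) = 10867 - 1*(-5258) = 10867 + 5258 = 16125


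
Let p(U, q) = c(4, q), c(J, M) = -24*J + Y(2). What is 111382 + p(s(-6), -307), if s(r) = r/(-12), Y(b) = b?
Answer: 111288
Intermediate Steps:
s(r) = -r/12 (s(r) = r*(-1/12) = -r/12)
c(J, M) = 2 - 24*J (c(J, M) = -24*J + 2 = 2 - 24*J)
p(U, q) = -94 (p(U, q) = 2 - 24*4 = 2 - 96 = -94)
111382 + p(s(-6), -307) = 111382 - 94 = 111288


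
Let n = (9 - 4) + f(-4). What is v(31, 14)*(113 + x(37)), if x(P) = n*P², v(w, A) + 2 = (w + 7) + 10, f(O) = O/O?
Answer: 383042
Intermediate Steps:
f(O) = 1
n = 6 (n = (9 - 4) + 1 = 5 + 1 = 6)
v(w, A) = 15 + w (v(w, A) = -2 + ((w + 7) + 10) = -2 + ((7 + w) + 10) = -2 + (17 + w) = 15 + w)
x(P) = 6*P²
v(31, 14)*(113 + x(37)) = (15 + 31)*(113 + 6*37²) = 46*(113 + 6*1369) = 46*(113 + 8214) = 46*8327 = 383042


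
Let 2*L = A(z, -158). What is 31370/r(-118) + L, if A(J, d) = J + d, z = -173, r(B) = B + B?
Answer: -17607/59 ≈ -298.42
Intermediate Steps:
r(B) = 2*B
L = -331/2 (L = (-173 - 158)/2 = (½)*(-331) = -331/2 ≈ -165.50)
31370/r(-118) + L = 31370/((2*(-118))) - 331/2 = 31370/(-236) - 331/2 = 31370*(-1/236) - 331/2 = -15685/118 - 331/2 = -17607/59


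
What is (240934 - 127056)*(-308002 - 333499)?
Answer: -73052850878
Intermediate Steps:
(240934 - 127056)*(-308002 - 333499) = 113878*(-641501) = -73052850878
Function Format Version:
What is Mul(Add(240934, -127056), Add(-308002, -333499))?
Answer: -73052850878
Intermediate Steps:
Mul(Add(240934, -127056), Add(-308002, -333499)) = Mul(113878, -641501) = -73052850878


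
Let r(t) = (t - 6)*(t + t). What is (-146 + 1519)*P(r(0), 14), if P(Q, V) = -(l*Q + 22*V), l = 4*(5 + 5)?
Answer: -422884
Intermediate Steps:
r(t) = 2*t*(-6 + t) (r(t) = (-6 + t)*(2*t) = 2*t*(-6 + t))
l = 40 (l = 4*10 = 40)
P(Q, V) = -40*Q - 22*V (P(Q, V) = -(40*Q + 22*V) = -(22*V + 40*Q) = -40*Q - 22*V)
(-146 + 1519)*P(r(0), 14) = (-146 + 1519)*(-80*0*(-6 + 0) - 22*14) = 1373*(-80*0*(-6) - 308) = 1373*(-40*0 - 308) = 1373*(0 - 308) = 1373*(-308) = -422884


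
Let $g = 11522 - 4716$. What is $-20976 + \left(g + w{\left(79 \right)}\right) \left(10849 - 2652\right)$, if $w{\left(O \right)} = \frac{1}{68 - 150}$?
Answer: $\frac{4572951895}{82} \approx 5.5768 \cdot 10^{7}$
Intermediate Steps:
$g = 6806$
$w{\left(O \right)} = - \frac{1}{82}$ ($w{\left(O \right)} = \frac{1}{-82} = - \frac{1}{82}$)
$-20976 + \left(g + w{\left(79 \right)}\right) \left(10849 - 2652\right) = -20976 + \left(6806 - \frac{1}{82}\right) \left(10849 - 2652\right) = -20976 + \frac{558091}{82} \cdot 8197 = -20976 + \frac{4574671927}{82} = \frac{4572951895}{82}$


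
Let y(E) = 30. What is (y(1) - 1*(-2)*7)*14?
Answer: 616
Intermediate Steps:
(y(1) - 1*(-2)*7)*14 = (30 - 1*(-2)*7)*14 = (30 - (-2)*7)*14 = (30 - 1*(-14))*14 = (30 + 14)*14 = 44*14 = 616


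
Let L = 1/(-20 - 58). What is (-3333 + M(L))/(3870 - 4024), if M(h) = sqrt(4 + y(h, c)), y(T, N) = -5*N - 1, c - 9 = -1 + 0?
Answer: 303/14 - I*sqrt(37)/154 ≈ 21.643 - 0.039498*I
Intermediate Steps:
c = 8 (c = 9 + (-1 + 0) = 9 - 1 = 8)
L = -1/78 (L = 1/(-78) = -1/78 ≈ -0.012821)
y(T, N) = -1 - 5*N
M(h) = I*sqrt(37) (M(h) = sqrt(4 + (-1 - 5*8)) = sqrt(4 + (-1 - 40)) = sqrt(4 - 41) = sqrt(-37) = I*sqrt(37))
(-3333 + M(L))/(3870 - 4024) = (-3333 + I*sqrt(37))/(3870 - 4024) = (-3333 + I*sqrt(37))/(-154) = (-3333 + I*sqrt(37))*(-1/154) = 303/14 - I*sqrt(37)/154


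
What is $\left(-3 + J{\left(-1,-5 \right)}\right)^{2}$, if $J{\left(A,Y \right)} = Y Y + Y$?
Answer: $289$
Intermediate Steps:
$J{\left(A,Y \right)} = Y + Y^{2}$ ($J{\left(A,Y \right)} = Y^{2} + Y = Y + Y^{2}$)
$\left(-3 + J{\left(-1,-5 \right)}\right)^{2} = \left(-3 - 5 \left(1 - 5\right)\right)^{2} = \left(-3 - -20\right)^{2} = \left(-3 + 20\right)^{2} = 17^{2} = 289$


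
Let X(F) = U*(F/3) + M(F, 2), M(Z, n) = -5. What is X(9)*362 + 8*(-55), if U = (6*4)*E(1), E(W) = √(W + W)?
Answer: -2250 + 26064*√2 ≈ 34610.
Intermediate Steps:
E(W) = √2*√W (E(W) = √(2*W) = √2*√W)
U = 24*√2 (U = (6*4)*(√2*√1) = 24*(√2*1) = 24*√2 ≈ 33.941)
X(F) = -5 + 8*F*√2 (X(F) = (24*√2)*(F/3) - 5 = 8*F*√2 - 5 = -5 + 8*F*√2)
X(9)*362 + 8*(-55) = (-5 + 8*9*√2)*362 + 8*(-55) = (-5 + 72*√2)*362 - 440 = (-1810 + 26064*√2) - 440 = -2250 + 26064*√2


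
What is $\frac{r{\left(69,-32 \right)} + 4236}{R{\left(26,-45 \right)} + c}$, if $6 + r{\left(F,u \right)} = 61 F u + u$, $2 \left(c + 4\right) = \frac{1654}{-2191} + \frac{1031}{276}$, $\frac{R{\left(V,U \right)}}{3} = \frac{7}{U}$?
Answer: $\frac{263031302800}{5999521} \approx 43842.0$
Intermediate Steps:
$R{\left(V,U \right)} = \frac{21}{U}$ ($R{\left(V,U \right)} = 3 \frac{7}{U} = \frac{21}{U}$)
$c = - \frac{3035311}{1209432}$ ($c = -4 + \frac{\frac{1654}{-2191} + \frac{1031}{276}}{2} = -4 + \frac{1654 \left(- \frac{1}{2191}\right) + 1031 \cdot \frac{1}{276}}{2} = -4 + \frac{- \frac{1654}{2191} + \frac{1031}{276}}{2} = -4 + \frac{1}{2} \cdot \frac{1802417}{604716} = -4 + \frac{1802417}{1209432} = - \frac{3035311}{1209432} \approx -2.5097$)
$r{\left(F,u \right)} = -6 + u + 61 F u$ ($r{\left(F,u \right)} = -6 + \left(61 F u + u\right) = -6 + \left(u + 61 F u\right) = -6 + u + 61 F u$)
$\frac{r{\left(69,-32 \right)} + 4236}{R{\left(26,-45 \right)} + c} = \frac{\left(-6 - 32 + 61 \cdot 69 \left(-32\right)\right) + 4236}{\frac{21}{-45} - \frac{3035311}{1209432}} = \frac{\left(-6 - 32 - 134688\right) + 4236}{21 \left(- \frac{1}{45}\right) - \frac{3035311}{1209432}} = \frac{-134726 + 4236}{- \frac{7}{15} - \frac{3035311}{1209432}} = - \frac{130490}{- \frac{5999521}{2015720}} = \left(-130490\right) \left(- \frac{2015720}{5999521}\right) = \frac{263031302800}{5999521}$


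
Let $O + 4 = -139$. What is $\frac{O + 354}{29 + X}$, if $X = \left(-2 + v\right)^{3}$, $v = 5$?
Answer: $\frac{211}{56} \approx 3.7679$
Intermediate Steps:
$O = -143$ ($O = -4 - 139 = -143$)
$X = 27$ ($X = \left(-2 + 5\right)^{3} = 3^{3} = 27$)
$\frac{O + 354}{29 + X} = \frac{-143 + 354}{29 + 27} = \frac{211}{56}$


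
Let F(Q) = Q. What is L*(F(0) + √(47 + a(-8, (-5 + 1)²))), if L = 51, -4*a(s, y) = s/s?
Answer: 51*√187/2 ≈ 348.71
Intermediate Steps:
a(s, y) = -¼ (a(s, y) = -s/(4*s) = -¼*1 = -¼)
L*(F(0) + √(47 + a(-8, (-5 + 1)²))) = 51*(0 + √(47 - ¼)) = 51*(0 + √(187/4)) = 51*(0 + √187/2) = 51*(√187/2) = 51*√187/2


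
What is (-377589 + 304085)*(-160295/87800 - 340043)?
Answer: 54863267433132/2195 ≈ 2.4995e+10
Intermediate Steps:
(-377589 + 304085)*(-160295/87800 - 340043) = -73504*(-160295*1/87800 - 340043) = -73504*(-32059/17560 - 340043) = -73504*(-5971187139/17560) = 54863267433132/2195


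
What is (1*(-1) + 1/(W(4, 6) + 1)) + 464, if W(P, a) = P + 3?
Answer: 3705/8 ≈ 463.13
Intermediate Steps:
W(P, a) = 3 + P
(1*(-1) + 1/(W(4, 6) + 1)) + 464 = (1*(-1) + 1/((3 + 4) + 1)) + 464 = (-1 + 1/(7 + 1)) + 464 = (-1 + 1/8) + 464 = (-1 + ⅛) + 464 = -7/8 + 464 = 3705/8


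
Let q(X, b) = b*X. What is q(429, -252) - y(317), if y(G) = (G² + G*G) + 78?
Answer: -309164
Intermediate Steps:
q(X, b) = X*b
y(G) = 78 + 2*G² (y(G) = (G² + G²) + 78 = 2*G² + 78 = 78 + 2*G²)
q(429, -252) - y(317) = 429*(-252) - (78 + 2*317²) = -108108 - (78 + 2*100489) = -108108 - (78 + 200978) = -108108 - 1*201056 = -108108 - 201056 = -309164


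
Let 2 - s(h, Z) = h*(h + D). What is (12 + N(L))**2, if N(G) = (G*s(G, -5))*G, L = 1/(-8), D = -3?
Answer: 2426055025/16777216 ≈ 144.60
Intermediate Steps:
L = -1/8 ≈ -0.12500
s(h, Z) = 2 - h*(-3 + h) (s(h, Z) = 2 - h*(h - 3) = 2 - h*(-3 + h))
N(G) = G**2*(2 - G**2 + 3*G) (N(G) = (G*(2 - G**2 + 3*G))*G = G**2*(2 - G**2 + 3*G))
(12 + N(L))**2 = (12 + (-1/8)**2*(2 - (-1/8)**2 + 3*(-1/8)))**2 = (12 + (2 - 1*1/64 - 3/8)/64)**2 = (12 + (2 - 1/64 - 3/8)/64)**2 = (12 + (1/64)*(103/64))**2 = (12 + 103/4096)**2 = (49255/4096)**2 = 2426055025/16777216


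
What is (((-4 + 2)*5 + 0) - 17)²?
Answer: 729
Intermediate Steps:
(((-4 + 2)*5 + 0) - 17)² = ((-2*5 + 0) - 17)² = ((-10 + 0) - 17)² = (-10 - 17)² = (-27)² = 729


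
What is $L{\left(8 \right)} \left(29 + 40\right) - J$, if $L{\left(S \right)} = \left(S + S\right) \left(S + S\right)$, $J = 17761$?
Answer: $-97$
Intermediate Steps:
$L{\left(S \right)} = 4 S^{2}$ ($L{\left(S \right)} = 2 S 2 S = 4 S^{2}$)
$L{\left(8 \right)} \left(29 + 40\right) - J = 4 \cdot 8^{2} \left(29 + 40\right) - 17761 = 4 \cdot 64 \cdot 69 - 17761 = 256 \cdot 69 - 17761 = 17664 - 17761 = -97$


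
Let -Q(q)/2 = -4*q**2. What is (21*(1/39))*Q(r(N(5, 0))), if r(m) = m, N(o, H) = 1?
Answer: 56/13 ≈ 4.3077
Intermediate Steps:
Q(q) = 8*q**2 (Q(q) = -(-8)*q**2 = 8*q**2)
(21*(1/39))*Q(r(N(5, 0))) = (21*(1/39))*(8*1**2) = (21*(1*(1/39)))*(8*1) = (21*(1/39))*8 = (7/13)*8 = 56/13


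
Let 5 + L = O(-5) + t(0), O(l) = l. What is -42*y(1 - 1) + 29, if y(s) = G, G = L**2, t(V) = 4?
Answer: -1483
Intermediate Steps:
L = -6 (L = -5 + (-5 + 4) = -5 - 1 = -6)
G = 36 (G = (-6)**2 = 36)
y(s) = 36
-42*y(1 - 1) + 29 = -42*36 + 29 = -1512 + 29 = -1483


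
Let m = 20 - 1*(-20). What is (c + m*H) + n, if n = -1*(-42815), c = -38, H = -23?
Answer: 41857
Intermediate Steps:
m = 40 (m = 20 + 20 = 40)
n = 42815
(c + m*H) + n = (-38 + 40*(-23)) + 42815 = (-38 - 920) + 42815 = -958 + 42815 = 41857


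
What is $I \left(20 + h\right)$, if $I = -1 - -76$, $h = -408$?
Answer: $-29100$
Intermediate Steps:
$I = 75$ ($I = -1 + 76 = 75$)
$I \left(20 + h\right) = 75 \left(20 - 408\right) = 75 \left(-388\right) = -29100$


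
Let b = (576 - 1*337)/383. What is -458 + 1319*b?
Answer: 139827/383 ≈ 365.08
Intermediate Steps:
b = 239/383 (b = (576 - 337)*(1/383) = 239*(1/383) = 239/383 ≈ 0.62402)
-458 + 1319*b = -458 + 1319*(239/383) = -458 + 315241/383 = 139827/383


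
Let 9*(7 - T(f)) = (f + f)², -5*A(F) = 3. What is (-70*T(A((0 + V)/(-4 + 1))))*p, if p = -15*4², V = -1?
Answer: 114912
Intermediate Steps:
A(F) = -⅗ (A(F) = -⅕*3 = -⅗)
p = -240 (p = -15*16 = -3*80 = -240)
T(f) = 7 - 4*f²/9 (T(f) = 7 - (f + f)²/9 = 7 - 4*f²/9)
(-70*T(A((0 + V)/(-4 + 1))))*p = -70*(7 - 4*(-⅗)²/9)*(-240) = -70*(7 - 4/9*9/25)*(-240) = -70*(7 - 4/25)*(-240) = -70*171/25*(-240) = -2394/5*(-240) = 114912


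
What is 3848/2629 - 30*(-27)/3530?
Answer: 1571293/928037 ≈ 1.6931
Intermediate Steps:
3848/2629 - 30*(-27)/3530 = 3848*(1/2629) + 810*(1/3530) = 3848/2629 + 81/353 = 1571293/928037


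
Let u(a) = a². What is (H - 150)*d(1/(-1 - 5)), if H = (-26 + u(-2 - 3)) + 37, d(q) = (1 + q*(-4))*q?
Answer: 95/3 ≈ 31.667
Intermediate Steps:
d(q) = q*(1 - 4*q) (d(q) = (1 - 4*q)*q = q*(1 - 4*q))
H = 36 (H = (-26 + (-2 - 3)²) + 37 = (-26 + (-5)²) + 37 = (-26 + 25) + 37 = -1 + 37 = 36)
(H - 150)*d(1/(-1 - 5)) = (36 - 150)*((1 - 4/(-1 - 5))/(-1 - 5)) = -114*(1 - 4/(-6))/(-6) = -(-19)*(1 - 4*(-⅙)) = -(-19)*(1 + ⅔) = -(-19)*5/3 = -114*(-5/18) = 95/3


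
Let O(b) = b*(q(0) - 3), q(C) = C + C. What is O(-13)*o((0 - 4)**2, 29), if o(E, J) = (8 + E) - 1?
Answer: 897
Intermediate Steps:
q(C) = 2*C
O(b) = -3*b (O(b) = b*(2*0 - 3) = b*(0 - 3) = b*(-3) = -3*b)
o(E, J) = 7 + E
O(-13)*o((0 - 4)**2, 29) = (-3*(-13))*(7 + (0 - 4)**2) = 39*(7 + (-4)**2) = 39*(7 + 16) = 39*23 = 897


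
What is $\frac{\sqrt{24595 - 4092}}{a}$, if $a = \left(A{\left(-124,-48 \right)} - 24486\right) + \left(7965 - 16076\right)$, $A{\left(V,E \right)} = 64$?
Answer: $- \frac{\sqrt{20503}}{32533} \approx -0.0044013$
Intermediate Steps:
$a = -32533$ ($a = \left(64 - 24486\right) + \left(7965 - 16076\right) = -24422 - 8111 = -32533$)
$\frac{\sqrt{24595 - 4092}}{a} = \frac{\sqrt{24595 - 4092}}{-32533} = \sqrt{20503} \left(- \frac{1}{32533}\right) = - \frac{\sqrt{20503}}{32533}$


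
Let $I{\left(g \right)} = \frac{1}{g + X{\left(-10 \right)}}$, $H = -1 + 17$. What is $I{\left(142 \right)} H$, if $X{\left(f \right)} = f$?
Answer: $\frac{4}{33} \approx 0.12121$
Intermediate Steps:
$H = 16$
$I{\left(g \right)} = \frac{1}{-10 + g}$ ($I{\left(g \right)} = \frac{1}{g - 10} = \frac{1}{-10 + g}$)
$I{\left(142 \right)} H = \frac{1}{-10 + 142} \cdot 16 = \frac{1}{132} \cdot 16 = \frac{4}{33}$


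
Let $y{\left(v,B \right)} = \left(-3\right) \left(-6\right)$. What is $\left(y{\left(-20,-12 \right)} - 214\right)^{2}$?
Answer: $38416$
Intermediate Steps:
$y{\left(v,B \right)} = 18$
$\left(y{\left(-20,-12 \right)} - 214\right)^{2} = \left(18 - 214\right)^{2} = \left(-196\right)^{2} = 38416$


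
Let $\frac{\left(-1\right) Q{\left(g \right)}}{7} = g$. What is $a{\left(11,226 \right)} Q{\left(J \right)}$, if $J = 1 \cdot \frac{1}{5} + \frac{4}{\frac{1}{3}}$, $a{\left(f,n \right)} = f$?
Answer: $- \frac{4697}{5} \approx -939.4$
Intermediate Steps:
$J = \frac{61}{5}$ ($J = 1 \cdot \frac{1}{5} + 4 \frac{1}{\frac{1}{3}} = \frac{1}{5} + 4 \cdot 3 = \frac{1}{5} + 12 = \frac{61}{5} \approx 12.2$)
$Q{\left(g \right)} = - 7 g$
$a{\left(11,226 \right)} Q{\left(J \right)} = 11 \left(\left(-7\right) \frac{61}{5}\right) = 11 \left(- \frac{427}{5}\right) = - \frac{4697}{5}$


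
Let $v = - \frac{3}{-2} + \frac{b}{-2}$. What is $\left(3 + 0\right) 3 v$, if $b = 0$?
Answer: $\frac{27}{2} \approx 13.5$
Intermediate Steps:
$v = \frac{3}{2}$ ($v = - \frac{3}{-2} + \frac{0}{-2} = \left(-3\right) \left(- \frac{1}{2}\right) + 0 \left(- \frac{1}{2}\right) = \frac{3}{2} + 0 = \frac{3}{2} \approx 1.5$)
$\left(3 + 0\right) 3 v = \left(3 + 0\right) 3 \cdot \frac{3}{2} = 3 \cdot 3 \cdot \frac{3}{2} = 9 \cdot \frac{3}{2} = \frac{27}{2}$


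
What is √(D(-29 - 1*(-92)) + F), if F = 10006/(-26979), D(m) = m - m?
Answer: I*√510306/1173 ≈ 0.609*I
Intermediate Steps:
D(m) = 0
F = -10006/26979 (F = 10006*(-1/26979) = -10006/26979 ≈ -0.37088)
√(D(-29 - 1*(-92)) + F) = √(0 - 10006/26979) = √(-10006/26979) = I*√510306/1173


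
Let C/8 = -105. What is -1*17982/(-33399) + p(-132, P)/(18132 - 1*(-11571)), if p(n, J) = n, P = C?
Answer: 6539638/12247537 ≈ 0.53396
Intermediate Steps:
C = -840 (C = 8*(-105) = -840)
P = -840
-1*17982/(-33399) + p(-132, P)/(18132 - 1*(-11571)) = -1*17982/(-33399) - 132/(18132 - 1*(-11571)) = -17982*(-1/33399) - 132/(18132 + 11571) = 666/1237 - 132/29703 = 666/1237 - 132*1/29703 = 666/1237 - 44/9901 = 6539638/12247537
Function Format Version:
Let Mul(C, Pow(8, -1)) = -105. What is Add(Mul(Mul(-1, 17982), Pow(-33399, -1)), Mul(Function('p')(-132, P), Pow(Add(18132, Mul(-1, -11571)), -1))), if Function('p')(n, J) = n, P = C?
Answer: Rational(6539638, 12247537) ≈ 0.53396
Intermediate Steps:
C = -840 (C = Mul(8, -105) = -840)
P = -840
Add(Mul(Mul(-1, 17982), Pow(-33399, -1)), Mul(Function('p')(-132, P), Pow(Add(18132, Mul(-1, -11571)), -1))) = Add(Mul(Mul(-1, 17982), Pow(-33399, -1)), Mul(-132, Pow(Add(18132, Mul(-1, -11571)), -1))) = Add(Mul(-17982, Rational(-1, 33399)), Mul(-132, Pow(Add(18132, 11571), -1))) = Add(Rational(666, 1237), Mul(-132, Pow(29703, -1))) = Add(Rational(666, 1237), Mul(-132, Rational(1, 29703))) = Add(Rational(666, 1237), Rational(-44, 9901)) = Rational(6539638, 12247537)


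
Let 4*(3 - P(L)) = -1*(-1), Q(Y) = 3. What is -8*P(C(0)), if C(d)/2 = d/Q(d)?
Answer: -22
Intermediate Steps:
C(d) = 2*d/3 (C(d) = 2*(d/3) = 2*d/3)
P(L) = 11/4 (P(L) = 3 - (-1)*(-1)/4 = 3 - ¼*1 = 3 - ¼ = 11/4)
-8*P(C(0)) = -8*11/4 = -22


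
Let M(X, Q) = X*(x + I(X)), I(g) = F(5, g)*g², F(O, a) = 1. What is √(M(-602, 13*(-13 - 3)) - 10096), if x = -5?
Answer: I*√218174294 ≈ 14771.0*I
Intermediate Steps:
I(g) = g² (I(g) = 1*g² = g²)
M(X, Q) = X*(-5 + X²)
√(M(-602, 13*(-13 - 3)) - 10096) = √(-602*(-5 + (-602)²) - 10096) = √(-602*(-5 + 362404) - 10096) = √(-602*362399 - 10096) = √(-218164198 - 10096) = √(-218174294) = I*√218174294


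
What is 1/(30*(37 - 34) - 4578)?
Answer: -1/4488 ≈ -0.00022282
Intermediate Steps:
1/(30*(37 - 34) - 4578) = 1/(30*3 - 4578) = 1/(90 - 4578) = 1/(-4488) = -1/4488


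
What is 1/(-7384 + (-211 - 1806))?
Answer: -1/9401 ≈ -0.00010637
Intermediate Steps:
1/(-7384 + (-211 - 1806)) = 1/(-7384 - 2017) = 1/(-9401) = -1/9401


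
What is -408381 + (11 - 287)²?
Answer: -332205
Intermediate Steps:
-408381 + (11 - 287)² = -408381 + (-276)² = -408381 + 76176 = -332205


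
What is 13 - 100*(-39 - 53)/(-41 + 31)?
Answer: -907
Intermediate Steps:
13 - 100*(-39 - 53)/(-41 + 31) = 13 - (-9200)/(-10) = 13 - (-9200)*(-1)/10 = 13 - 100*46/5 = 13 - 920 = -907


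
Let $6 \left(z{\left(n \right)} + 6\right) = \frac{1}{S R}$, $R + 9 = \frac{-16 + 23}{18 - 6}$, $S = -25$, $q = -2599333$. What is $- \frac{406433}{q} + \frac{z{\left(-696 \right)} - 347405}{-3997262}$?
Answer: $\frac{6382331554656559}{26235292941271150} \approx 0.24327$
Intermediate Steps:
$R = - \frac{101}{12}$ ($R = -9 + \frac{-16 + 23}{18 - 6} = -9 + \frac{7}{12} = - \frac{101}{12} \approx -8.4167$)
$z{\left(n \right)} = - \frac{15148}{2525}$ ($z{\left(n \right)} = -6 + \frac{1}{6 \left(\left(-25\right) \left(- \frac{101}{12}\right)\right)} = -6 + \frac{1}{6 \cdot \frac{2525}{12}} = -6 + \frac{1}{6} \cdot \frac{12}{2525} = -6 + \frac{2}{2525} = - \frac{15148}{2525}$)
$- \frac{406433}{q} + \frac{z{\left(-696 \right)} - 347405}{-3997262} = - \frac{406433}{-2599333} + \frac{- \frac{15148}{2525} - 347405}{-3997262} = \left(-406433\right) \left(- \frac{1}{2599333}\right) - - \frac{877212773}{10093086550} = \frac{406433}{2599333} + \frac{877212773}{10093086550} = \frac{6382331554656559}{26235292941271150}$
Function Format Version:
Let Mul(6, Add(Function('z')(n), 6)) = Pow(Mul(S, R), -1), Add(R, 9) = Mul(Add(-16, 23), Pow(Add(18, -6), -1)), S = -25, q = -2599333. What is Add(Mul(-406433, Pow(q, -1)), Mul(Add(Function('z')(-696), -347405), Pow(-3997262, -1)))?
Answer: Rational(6382331554656559, 26235292941271150) ≈ 0.24327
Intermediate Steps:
R = Rational(-101, 12) (R = Add(-9, Mul(Add(-16, 23), Pow(Add(18, -6), -1))) = Add(-9, Mul(7, Pow(12, -1))) = Add(-9, Mul(7, Rational(1, 12))) = Add(-9, Rational(7, 12)) = Rational(-101, 12) ≈ -8.4167)
Function('z')(n) = Rational(-15148, 2525) (Function('z')(n) = Add(-6, Mul(Rational(1, 6), Pow(Mul(-25, Rational(-101, 12)), -1))) = Add(-6, Mul(Rational(1, 6), Pow(Rational(2525, 12), -1))) = Add(-6, Mul(Rational(1, 6), Rational(12, 2525))) = Add(-6, Rational(2, 2525)) = Rational(-15148, 2525))
Add(Mul(-406433, Pow(q, -1)), Mul(Add(Function('z')(-696), -347405), Pow(-3997262, -1))) = Add(Mul(-406433, Pow(-2599333, -1)), Mul(Add(Rational(-15148, 2525), -347405), Pow(-3997262, -1))) = Add(Mul(-406433, Rational(-1, 2599333)), Mul(Rational(-877212773, 2525), Rational(-1, 3997262))) = Add(Rational(406433, 2599333), Rational(877212773, 10093086550)) = Rational(6382331554656559, 26235292941271150)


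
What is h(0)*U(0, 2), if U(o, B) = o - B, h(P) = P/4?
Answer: 0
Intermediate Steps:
h(P) = P/4 (h(P) = P*(1/4) = P/4)
h(0)*U(0, 2) = ((1/4)*0)*(0 - 1*2) = 0*(0 - 2) = 0*(-2) = 0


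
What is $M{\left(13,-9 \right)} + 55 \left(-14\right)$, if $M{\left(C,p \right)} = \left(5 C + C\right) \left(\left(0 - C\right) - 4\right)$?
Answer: $-2096$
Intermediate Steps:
$M{\left(C,p \right)} = 6 C \left(-4 - C\right)$ ($M{\left(C,p \right)} = 6 C \left(- C - 4\right) = 6 C \left(-4 - C\right)$)
$M{\left(13,-9 \right)} + 55 \left(-14\right) = \left(-6\right) 13 \left(4 + 13\right) + 55 \left(-14\right) = \left(-6\right) 13 \cdot 17 - 770 = -1326 - 770 = -2096$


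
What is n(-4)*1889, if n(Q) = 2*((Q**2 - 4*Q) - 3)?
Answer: 109562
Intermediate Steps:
n(Q) = -6 - 8*Q + 2*Q**2 (n(Q) = 2*(-3 + Q**2 - 4*Q) = -6 - 8*Q + 2*Q**2)
n(-4)*1889 = (-6 - 8*(-4) + 2*(-4)**2)*1889 = (-6 + 32 + 2*16)*1889 = (-6 + 32 + 32)*1889 = 58*1889 = 109562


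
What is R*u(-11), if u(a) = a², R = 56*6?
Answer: 40656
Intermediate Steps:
R = 336
R*u(-11) = 336*(-11)² = 336*121 = 40656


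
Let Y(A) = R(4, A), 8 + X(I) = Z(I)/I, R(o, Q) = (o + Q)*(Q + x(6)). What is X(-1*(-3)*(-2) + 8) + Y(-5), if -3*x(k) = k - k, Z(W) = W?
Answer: -2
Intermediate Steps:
x(k) = 0 (x(k) = -(k - k)/3 = -⅓*0 = 0)
R(o, Q) = Q*(Q + o) (R(o, Q) = (o + Q)*(Q + 0) = (Q + o)*Q = Q*(Q + o))
X(I) = -7 (X(I) = -8 + I/I = -8 + 1 = -7)
Y(A) = A*(4 + A) (Y(A) = A*(A + 4) = A*(4 + A))
X(-1*(-3)*(-2) + 8) + Y(-5) = -7 - 5*(4 - 5) = -7 - 5*(-1) = -7 + 5 = -2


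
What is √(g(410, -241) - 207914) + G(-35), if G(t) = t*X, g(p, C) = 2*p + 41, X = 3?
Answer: -105 + I*√207053 ≈ -105.0 + 455.03*I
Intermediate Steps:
g(p, C) = 41 + 2*p
G(t) = 3*t (G(t) = t*3 = 3*t)
√(g(410, -241) - 207914) + G(-35) = √((41 + 2*410) - 207914) + 3*(-35) = √((41 + 820) - 207914) - 105 = √(861 - 207914) - 105 = √(-207053) - 105 = I*√207053 - 105 = -105 + I*√207053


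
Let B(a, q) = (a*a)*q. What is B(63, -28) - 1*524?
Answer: -111656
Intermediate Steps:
B(a, q) = q*a² (B(a, q) = a²*q = q*a²)
B(63, -28) - 1*524 = -28*63² - 1*524 = -28*3969 - 524 = -111132 - 524 = -111656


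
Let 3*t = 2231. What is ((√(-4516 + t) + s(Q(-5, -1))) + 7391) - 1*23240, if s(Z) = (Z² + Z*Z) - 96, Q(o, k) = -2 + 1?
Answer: -15943 + I*√33951/3 ≈ -15943.0 + 61.419*I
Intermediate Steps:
Q(o, k) = -1
t = 2231/3 (t = (⅓)*2231 = 2231/3 ≈ 743.67)
s(Z) = -96 + 2*Z² (s(Z) = (Z² + Z²) - 96 = 2*Z² - 96 = -96 + 2*Z²)
((√(-4516 + t) + s(Q(-5, -1))) + 7391) - 1*23240 = ((√(-4516 + 2231/3) + (-96 + 2*(-1)²)) + 7391) - 1*23240 = ((√(-11317/3) + (-96 + 2*1)) + 7391) - 23240 = ((I*√33951/3 + (-96 + 2)) + 7391) - 23240 = ((I*√33951/3 - 94) + 7391) - 23240 = ((-94 + I*√33951/3) + 7391) - 23240 = (7297 + I*√33951/3) - 23240 = -15943 + I*√33951/3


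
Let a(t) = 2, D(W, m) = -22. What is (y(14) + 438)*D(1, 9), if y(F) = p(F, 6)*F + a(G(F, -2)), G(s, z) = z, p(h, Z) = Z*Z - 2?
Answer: -20152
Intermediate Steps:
p(h, Z) = -2 + Z**2 (p(h, Z) = Z**2 - 2 = -2 + Z**2)
y(F) = 2 + 34*F (y(F) = (-2 + 6**2)*F + 2 = (-2 + 36)*F + 2 = 34*F + 2 = 2 + 34*F)
(y(14) + 438)*D(1, 9) = ((2 + 34*14) + 438)*(-22) = ((2 + 476) + 438)*(-22) = (478 + 438)*(-22) = 916*(-22) = -20152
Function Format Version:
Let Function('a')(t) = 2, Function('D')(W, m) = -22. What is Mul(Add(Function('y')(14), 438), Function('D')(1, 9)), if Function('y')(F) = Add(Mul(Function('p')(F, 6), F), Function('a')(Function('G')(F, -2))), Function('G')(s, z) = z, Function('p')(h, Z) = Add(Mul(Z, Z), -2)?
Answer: -20152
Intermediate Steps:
Function('p')(h, Z) = Add(-2, Pow(Z, 2)) (Function('p')(h, Z) = Add(Pow(Z, 2), -2) = Add(-2, Pow(Z, 2)))
Function('y')(F) = Add(2, Mul(34, F)) (Function('y')(F) = Add(Mul(Add(-2, Pow(6, 2)), F), 2) = Add(Mul(Add(-2, 36), F), 2) = Add(Mul(34, F), 2) = Add(2, Mul(34, F)))
Mul(Add(Function('y')(14), 438), Function('D')(1, 9)) = Mul(Add(Add(2, Mul(34, 14)), 438), -22) = Mul(Add(Add(2, 476), 438), -22) = Mul(Add(478, 438), -22) = Mul(916, -22) = -20152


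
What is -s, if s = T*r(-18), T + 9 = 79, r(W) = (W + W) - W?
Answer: 1260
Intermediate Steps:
r(W) = W (r(W) = 2*W - W = W)
T = 70 (T = -9 + 79 = 70)
s = -1260 (s = 70*(-18) = -1260)
-s = -1*(-1260) = 1260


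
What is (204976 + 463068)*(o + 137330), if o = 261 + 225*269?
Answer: 132350205104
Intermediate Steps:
o = 60786 (o = 261 + 60525 = 60786)
(204976 + 463068)*(o + 137330) = (204976 + 463068)*(60786 + 137330) = 668044*198116 = 132350205104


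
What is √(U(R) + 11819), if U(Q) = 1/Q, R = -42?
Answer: √20848674/42 ≈ 108.72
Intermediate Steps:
√(U(R) + 11819) = √(1/(-42) + 11819) = √(-1/42 + 11819) = √(496397/42) = √20848674/42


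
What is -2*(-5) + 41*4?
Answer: 174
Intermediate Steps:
-2*(-5) + 41*4 = 10 + 164 = 174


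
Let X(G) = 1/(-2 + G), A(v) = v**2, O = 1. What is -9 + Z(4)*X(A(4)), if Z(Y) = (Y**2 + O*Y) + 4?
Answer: -51/7 ≈ -7.2857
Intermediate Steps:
Z(Y) = 4 + Y + Y**2 (Z(Y) = (Y**2 + 1*Y) + 4 = (Y**2 + Y) + 4 = (Y + Y**2) + 4 = 4 + Y + Y**2)
-9 + Z(4)*X(A(4)) = -9 + (4 + 4 + 4**2)/(-2 + 4**2) = -9 + (4 + 4 + 16)/(-2 + 16) = -9 + 24/14 = -9 + 24*(1/14) = -9 + 12/7 = -51/7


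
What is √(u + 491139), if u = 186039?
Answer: 3*√75242 ≈ 822.91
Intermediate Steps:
√(u + 491139) = √(186039 + 491139) = √677178 = 3*√75242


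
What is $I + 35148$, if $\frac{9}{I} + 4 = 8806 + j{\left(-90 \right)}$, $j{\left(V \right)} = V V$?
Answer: $\frac{66007945}{1878} \approx 35148.0$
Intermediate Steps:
$j{\left(V \right)} = V^{2}$
$I = \frac{1}{1878}$ ($I = \frac{9}{-4 + \left(8806 + \left(-90\right)^{2}\right)} = \frac{9}{-4 + \left(8806 + 8100\right)} = \frac{9}{-4 + 16906} = \frac{9}{16902} = 9 \cdot \frac{1}{16902} = \frac{1}{1878} \approx 0.00053248$)
$I + 35148 = \frac{1}{1878} + 35148 = \frac{66007945}{1878}$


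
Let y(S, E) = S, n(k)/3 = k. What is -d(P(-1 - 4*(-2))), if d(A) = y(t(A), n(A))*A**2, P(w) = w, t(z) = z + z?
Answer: -686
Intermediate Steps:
n(k) = 3*k
t(z) = 2*z
d(A) = 2*A**3 (d(A) = (2*A)*A**2 = 2*A**3)
-d(P(-1 - 4*(-2))) = -2*(-1 - 4*(-2))**3 = -2*(-1 + 8)**3 = -2*7**3 = -2*343 = -1*686 = -686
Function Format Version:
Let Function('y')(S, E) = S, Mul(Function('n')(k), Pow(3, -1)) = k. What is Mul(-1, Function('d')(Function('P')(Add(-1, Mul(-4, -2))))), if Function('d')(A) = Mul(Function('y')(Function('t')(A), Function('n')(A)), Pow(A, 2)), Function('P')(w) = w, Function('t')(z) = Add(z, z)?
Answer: -686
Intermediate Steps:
Function('n')(k) = Mul(3, k)
Function('t')(z) = Mul(2, z)
Function('d')(A) = Mul(2, Pow(A, 3)) (Function('d')(A) = Mul(Mul(2, A), Pow(A, 2)) = Mul(2, Pow(A, 3)))
Mul(-1, Function('d')(Function('P')(Add(-1, Mul(-4, -2))))) = Mul(-1, Mul(2, Pow(Add(-1, Mul(-4, -2)), 3))) = Mul(-1, Mul(2, Pow(Add(-1, 8), 3))) = Mul(-1, Mul(2, Pow(7, 3))) = Mul(-1, Mul(2, 343)) = Mul(-1, 686) = -686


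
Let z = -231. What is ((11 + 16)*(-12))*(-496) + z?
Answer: 160473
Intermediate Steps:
((11 + 16)*(-12))*(-496) + z = ((11 + 16)*(-12))*(-496) - 231 = (27*(-12))*(-496) - 231 = -324*(-496) - 231 = 160704 - 231 = 160473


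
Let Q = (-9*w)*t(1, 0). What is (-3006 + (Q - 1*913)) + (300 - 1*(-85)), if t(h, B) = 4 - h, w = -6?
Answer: -3372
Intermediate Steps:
Q = 162 (Q = (-9*(-6))*(4 - 1*1) = 54*(4 - 1) = 54*3 = 162)
(-3006 + (Q - 1*913)) + (300 - 1*(-85)) = (-3006 + (162 - 1*913)) + (300 - 1*(-85)) = (-3006 + (162 - 913)) + (300 + 85) = (-3006 - 751) + 385 = -3757 + 385 = -3372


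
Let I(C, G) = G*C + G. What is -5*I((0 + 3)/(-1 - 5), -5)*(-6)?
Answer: -75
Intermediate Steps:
I(C, G) = G + C*G (I(C, G) = C*G + G = G + C*G)
-5*I((0 + 3)/(-1 - 5), -5)*(-6) = -(-25)*(1 + (0 + 3)/(-1 - 5))*(-6) = -(-25)*(1 + 3/(-6))*(-6) = -(-25)*(1 + 3*(-⅙))*(-6) = -(-25)*(1 - ½)*(-6) = -(-25)/2*(-6) = -5*(-5/2)*(-6) = (25/2)*(-6) = -75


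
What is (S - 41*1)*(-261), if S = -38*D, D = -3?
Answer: -19053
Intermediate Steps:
S = 114 (S = -38*(-3) = 114)
(S - 41*1)*(-261) = (114 - 41*1)*(-261) = (114 - 41)*(-261) = 73*(-261) = -19053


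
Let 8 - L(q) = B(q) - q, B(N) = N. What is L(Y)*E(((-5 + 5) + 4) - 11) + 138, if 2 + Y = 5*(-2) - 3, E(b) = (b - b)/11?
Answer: 138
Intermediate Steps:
E(b) = 0 (E(b) = 0*(1/11) = 0)
Y = -15 (Y = -2 + (5*(-2) - 3) = -2 + (-10 - 3) = -2 - 13 = -15)
L(q) = 8 (L(q) = 8 - (q - q) = 8 - 1*0 = 8 + 0 = 8)
L(Y)*E(((-5 + 5) + 4) - 11) + 138 = 8*0 + 138 = 0 + 138 = 138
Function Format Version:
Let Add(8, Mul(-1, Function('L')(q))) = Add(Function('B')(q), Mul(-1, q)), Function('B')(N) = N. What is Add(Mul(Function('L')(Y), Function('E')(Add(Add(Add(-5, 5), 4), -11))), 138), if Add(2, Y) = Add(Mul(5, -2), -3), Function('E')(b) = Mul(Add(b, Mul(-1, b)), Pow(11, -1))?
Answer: 138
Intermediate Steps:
Function('E')(b) = 0 (Function('E')(b) = Mul(0, Rational(1, 11)) = 0)
Y = -15 (Y = Add(-2, Add(Mul(5, -2), -3)) = Add(-2, Add(-10, -3)) = Add(-2, -13) = -15)
Function('L')(q) = 8 (Function('L')(q) = Add(8, Mul(-1, Add(q, Mul(-1, q)))) = Add(8, Mul(-1, 0)) = Add(8, 0) = 8)
Add(Mul(Function('L')(Y), Function('E')(Add(Add(Add(-5, 5), 4), -11))), 138) = Add(Mul(8, 0), 138) = Add(0, 138) = 138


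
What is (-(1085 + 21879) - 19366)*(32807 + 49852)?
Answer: -3498955470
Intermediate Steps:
(-(1085 + 21879) - 19366)*(32807 + 49852) = (-1*22964 - 19366)*82659 = (-22964 - 19366)*82659 = -42330*82659 = -3498955470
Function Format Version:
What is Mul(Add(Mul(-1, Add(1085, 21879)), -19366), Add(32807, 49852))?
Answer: -3498955470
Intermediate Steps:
Mul(Add(Mul(-1, Add(1085, 21879)), -19366), Add(32807, 49852)) = Mul(Add(Mul(-1, 22964), -19366), 82659) = Mul(Add(-22964, -19366), 82659) = Mul(-42330, 82659) = -3498955470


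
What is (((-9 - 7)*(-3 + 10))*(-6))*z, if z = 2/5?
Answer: 1344/5 ≈ 268.80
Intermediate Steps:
z = ⅖ (z = 2*(⅕) = ⅖ ≈ 0.40000)
(((-9 - 7)*(-3 + 10))*(-6))*z = (((-9 - 7)*(-3 + 10))*(-6))*(⅖) = (-16*7*(-6))*(⅖) = -112*(-6)*(⅖) = 672*(⅖) = 1344/5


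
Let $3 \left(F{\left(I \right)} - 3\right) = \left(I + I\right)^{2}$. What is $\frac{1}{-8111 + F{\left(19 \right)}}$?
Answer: $- \frac{3}{22880} \approx -0.00013112$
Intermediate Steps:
$F{\left(I \right)} = 3 + \frac{4 I^{2}}{3}$ ($F{\left(I \right)} = 3 + \frac{\left(I + I\right)^{2}}{3} = 3 + \frac{\left(2 I\right)^{2}}{3} = 3 + \frac{4 I^{2}}{3}$)
$\frac{1}{-8111 + F{\left(19 \right)}} = \frac{1}{-8111 + \left(3 + \frac{4 \cdot 19^{2}}{3}\right)} = \frac{1}{-8111 + \left(3 + \frac{4}{3} \cdot 361\right)} = \frac{1}{-8111 + \left(3 + \frac{1444}{3}\right)} = \frac{1}{-8111 + \frac{1453}{3}} = \frac{1}{- \frac{22880}{3}} = - \frac{3}{22880}$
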